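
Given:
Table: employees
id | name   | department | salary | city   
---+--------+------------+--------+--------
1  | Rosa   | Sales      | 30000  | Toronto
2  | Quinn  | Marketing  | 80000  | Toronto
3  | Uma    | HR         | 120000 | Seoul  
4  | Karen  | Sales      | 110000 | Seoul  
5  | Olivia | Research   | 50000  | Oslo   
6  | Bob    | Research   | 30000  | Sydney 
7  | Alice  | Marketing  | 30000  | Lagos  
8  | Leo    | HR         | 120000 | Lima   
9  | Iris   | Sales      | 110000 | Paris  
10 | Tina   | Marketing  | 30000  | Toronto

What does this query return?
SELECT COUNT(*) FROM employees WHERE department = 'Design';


Counting rows where department = 'Design'


0


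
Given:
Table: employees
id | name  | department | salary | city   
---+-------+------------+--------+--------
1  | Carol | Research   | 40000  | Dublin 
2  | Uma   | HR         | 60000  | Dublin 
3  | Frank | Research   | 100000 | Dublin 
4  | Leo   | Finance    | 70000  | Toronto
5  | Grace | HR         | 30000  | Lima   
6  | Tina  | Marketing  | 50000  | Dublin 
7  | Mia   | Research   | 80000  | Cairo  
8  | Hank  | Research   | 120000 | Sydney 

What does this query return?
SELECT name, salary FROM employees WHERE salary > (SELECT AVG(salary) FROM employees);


Subquery: AVG(salary) = 68750.0
Filtering: salary > 68750.0
  Frank (100000) -> MATCH
  Leo (70000) -> MATCH
  Mia (80000) -> MATCH
  Hank (120000) -> MATCH


4 rows:
Frank, 100000
Leo, 70000
Mia, 80000
Hank, 120000


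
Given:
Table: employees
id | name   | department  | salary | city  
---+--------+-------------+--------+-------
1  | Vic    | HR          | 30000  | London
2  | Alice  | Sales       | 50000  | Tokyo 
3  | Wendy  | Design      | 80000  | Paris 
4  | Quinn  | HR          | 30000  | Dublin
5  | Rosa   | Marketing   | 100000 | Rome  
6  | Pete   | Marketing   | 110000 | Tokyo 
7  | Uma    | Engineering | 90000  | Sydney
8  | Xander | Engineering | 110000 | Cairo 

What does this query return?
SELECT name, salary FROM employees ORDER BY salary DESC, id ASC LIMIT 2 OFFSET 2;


Sort by salary DESC (id ASC tiebreak), then skip 2 and take 2
Rows 3 through 4

2 rows:
Rosa, 100000
Uma, 90000


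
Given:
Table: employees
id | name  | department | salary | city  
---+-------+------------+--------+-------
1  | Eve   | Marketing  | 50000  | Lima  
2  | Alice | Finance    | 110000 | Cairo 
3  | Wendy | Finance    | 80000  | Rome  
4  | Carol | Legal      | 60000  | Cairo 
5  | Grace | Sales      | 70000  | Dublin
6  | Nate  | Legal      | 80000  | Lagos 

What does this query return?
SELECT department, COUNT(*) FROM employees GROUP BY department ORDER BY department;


Assigning each row to its department group:
  Eve -> Marketing
  Alice -> Finance
  Wendy -> Finance
  Carol -> Legal
  Grace -> Sales
  Nate -> Legal


4 groups:
Finance, 2
Legal, 2
Marketing, 1
Sales, 1


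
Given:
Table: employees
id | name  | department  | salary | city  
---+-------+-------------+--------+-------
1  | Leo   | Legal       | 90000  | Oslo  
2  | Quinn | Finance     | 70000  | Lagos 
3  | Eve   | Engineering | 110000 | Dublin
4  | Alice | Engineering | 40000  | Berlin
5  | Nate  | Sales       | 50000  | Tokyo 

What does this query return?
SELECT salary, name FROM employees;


Projecting columns: salary, name

5 rows:
90000, Leo
70000, Quinn
110000, Eve
40000, Alice
50000, Nate


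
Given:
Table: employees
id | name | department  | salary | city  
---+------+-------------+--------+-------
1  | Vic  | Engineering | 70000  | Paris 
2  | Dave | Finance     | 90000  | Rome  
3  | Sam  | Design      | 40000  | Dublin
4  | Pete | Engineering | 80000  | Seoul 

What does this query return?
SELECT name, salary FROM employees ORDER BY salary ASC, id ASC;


Sorting by salary ASC, then id ASC for ties

4 rows:
Sam, 40000
Vic, 70000
Pete, 80000
Dave, 90000


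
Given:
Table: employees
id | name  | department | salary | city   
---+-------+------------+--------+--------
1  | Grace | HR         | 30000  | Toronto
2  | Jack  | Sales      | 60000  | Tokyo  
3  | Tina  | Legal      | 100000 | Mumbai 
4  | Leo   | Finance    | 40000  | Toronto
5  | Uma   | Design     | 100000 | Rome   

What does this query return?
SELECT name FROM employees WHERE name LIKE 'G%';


LIKE 'G%' matches names starting with 'G'
Matching: 1

1 rows:
Grace


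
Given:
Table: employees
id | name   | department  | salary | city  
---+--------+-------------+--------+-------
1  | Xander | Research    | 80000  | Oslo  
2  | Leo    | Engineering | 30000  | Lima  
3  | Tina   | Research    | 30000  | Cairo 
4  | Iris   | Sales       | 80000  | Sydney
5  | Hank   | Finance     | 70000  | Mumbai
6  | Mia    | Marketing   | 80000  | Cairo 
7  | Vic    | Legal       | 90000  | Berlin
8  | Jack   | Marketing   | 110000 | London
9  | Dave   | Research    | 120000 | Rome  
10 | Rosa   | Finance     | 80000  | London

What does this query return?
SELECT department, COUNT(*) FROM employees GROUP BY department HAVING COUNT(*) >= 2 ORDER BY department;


Groups with count >= 2:
  Finance: 2 -> PASS
  Marketing: 2 -> PASS
  Research: 3 -> PASS
  Engineering: 1 -> filtered out
  Legal: 1 -> filtered out
  Sales: 1 -> filtered out


3 groups:
Finance, 2
Marketing, 2
Research, 3


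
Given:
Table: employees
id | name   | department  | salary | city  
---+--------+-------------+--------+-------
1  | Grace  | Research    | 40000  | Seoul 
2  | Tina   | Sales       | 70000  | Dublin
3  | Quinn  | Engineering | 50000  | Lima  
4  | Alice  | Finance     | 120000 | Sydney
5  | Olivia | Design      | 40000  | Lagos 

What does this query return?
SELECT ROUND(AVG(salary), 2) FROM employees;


SUM(salary) = 320000
COUNT = 5
ROUND(AVG, 2) = ROUND(320000 / 5, 2) = 64000.0

64000.0


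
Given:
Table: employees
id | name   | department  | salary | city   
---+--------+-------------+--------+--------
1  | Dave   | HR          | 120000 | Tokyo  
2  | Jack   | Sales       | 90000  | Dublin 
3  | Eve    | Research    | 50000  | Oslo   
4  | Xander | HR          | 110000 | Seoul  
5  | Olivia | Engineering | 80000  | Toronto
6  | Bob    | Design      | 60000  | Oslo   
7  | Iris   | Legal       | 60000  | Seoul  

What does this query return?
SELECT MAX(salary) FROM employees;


Salaries: 120000, 90000, 50000, 110000, 80000, 60000, 60000
MAX = 120000

120000


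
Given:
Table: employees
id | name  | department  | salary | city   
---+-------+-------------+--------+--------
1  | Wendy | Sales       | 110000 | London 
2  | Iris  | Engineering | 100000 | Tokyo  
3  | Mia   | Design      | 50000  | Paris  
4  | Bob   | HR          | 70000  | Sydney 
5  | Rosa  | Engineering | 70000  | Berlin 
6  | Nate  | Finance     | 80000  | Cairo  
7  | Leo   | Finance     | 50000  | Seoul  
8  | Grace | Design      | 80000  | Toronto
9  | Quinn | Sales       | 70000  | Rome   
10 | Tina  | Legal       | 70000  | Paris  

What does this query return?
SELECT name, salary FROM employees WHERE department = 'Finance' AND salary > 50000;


Filtering: department = 'Finance' AND salary > 50000
Matching: 1 rows

1 rows:
Nate, 80000


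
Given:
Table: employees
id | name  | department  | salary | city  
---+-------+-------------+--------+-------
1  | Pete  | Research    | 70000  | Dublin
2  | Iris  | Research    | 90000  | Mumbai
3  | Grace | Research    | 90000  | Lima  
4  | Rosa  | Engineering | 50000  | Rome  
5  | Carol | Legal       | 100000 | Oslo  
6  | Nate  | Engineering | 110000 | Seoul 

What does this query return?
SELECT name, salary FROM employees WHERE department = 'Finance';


Filtering: department = 'Finance'
Matching rows: 0

Empty result set (0 rows)


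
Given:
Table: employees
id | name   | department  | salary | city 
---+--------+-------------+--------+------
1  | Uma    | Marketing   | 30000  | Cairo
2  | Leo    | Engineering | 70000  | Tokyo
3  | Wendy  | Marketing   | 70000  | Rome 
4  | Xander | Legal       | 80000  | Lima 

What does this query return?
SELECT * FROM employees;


SELECT * returns all 4 rows with all columns

4 rows:
1, Uma, Marketing, 30000, Cairo
2, Leo, Engineering, 70000, Tokyo
3, Wendy, Marketing, 70000, Rome
4, Xander, Legal, 80000, Lima


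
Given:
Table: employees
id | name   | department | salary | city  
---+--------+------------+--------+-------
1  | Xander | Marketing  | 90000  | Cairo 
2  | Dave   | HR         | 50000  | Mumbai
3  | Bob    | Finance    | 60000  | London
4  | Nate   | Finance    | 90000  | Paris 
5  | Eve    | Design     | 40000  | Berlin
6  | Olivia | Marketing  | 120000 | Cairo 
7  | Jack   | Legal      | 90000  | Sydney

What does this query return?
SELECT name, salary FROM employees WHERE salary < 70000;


Filtering: salary < 70000
Matching: 3 rows

3 rows:
Dave, 50000
Bob, 60000
Eve, 40000


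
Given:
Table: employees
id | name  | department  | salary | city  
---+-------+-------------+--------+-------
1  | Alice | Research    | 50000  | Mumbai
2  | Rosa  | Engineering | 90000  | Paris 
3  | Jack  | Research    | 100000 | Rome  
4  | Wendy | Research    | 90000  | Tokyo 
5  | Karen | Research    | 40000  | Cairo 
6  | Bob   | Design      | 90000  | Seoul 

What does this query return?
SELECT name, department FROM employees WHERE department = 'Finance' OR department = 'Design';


Filtering: department = 'Finance' OR 'Design'
Matching: 1 rows

1 rows:
Bob, Design


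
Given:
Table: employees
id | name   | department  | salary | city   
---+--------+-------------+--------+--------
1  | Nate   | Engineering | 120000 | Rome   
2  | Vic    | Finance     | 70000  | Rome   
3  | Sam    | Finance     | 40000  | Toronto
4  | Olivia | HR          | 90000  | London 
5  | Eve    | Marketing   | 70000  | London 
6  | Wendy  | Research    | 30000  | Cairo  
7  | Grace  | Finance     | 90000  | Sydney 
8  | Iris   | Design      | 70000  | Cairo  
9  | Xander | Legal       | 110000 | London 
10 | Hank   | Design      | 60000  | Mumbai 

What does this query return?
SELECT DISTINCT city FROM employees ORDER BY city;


All 'city' values (row order): Rome, Rome, Toronto, London, London, Cairo, Sydney, Cairo, London, Mumbai
Removing duplicates leaves 6 unique value(s).

6 values:
Cairo
London
Mumbai
Rome
Sydney
Toronto


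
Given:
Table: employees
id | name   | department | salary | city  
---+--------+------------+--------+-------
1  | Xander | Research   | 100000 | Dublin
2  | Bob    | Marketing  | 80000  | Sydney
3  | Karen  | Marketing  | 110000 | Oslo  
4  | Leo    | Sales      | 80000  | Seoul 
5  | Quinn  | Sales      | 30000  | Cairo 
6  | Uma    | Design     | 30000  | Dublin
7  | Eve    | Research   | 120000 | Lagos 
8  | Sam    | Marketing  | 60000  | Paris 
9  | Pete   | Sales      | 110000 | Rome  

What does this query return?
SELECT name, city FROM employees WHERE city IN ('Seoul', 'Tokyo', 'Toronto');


Filtering: city IN ('Seoul', 'Tokyo', 'Toronto')
Matching: 1 rows

1 rows:
Leo, Seoul


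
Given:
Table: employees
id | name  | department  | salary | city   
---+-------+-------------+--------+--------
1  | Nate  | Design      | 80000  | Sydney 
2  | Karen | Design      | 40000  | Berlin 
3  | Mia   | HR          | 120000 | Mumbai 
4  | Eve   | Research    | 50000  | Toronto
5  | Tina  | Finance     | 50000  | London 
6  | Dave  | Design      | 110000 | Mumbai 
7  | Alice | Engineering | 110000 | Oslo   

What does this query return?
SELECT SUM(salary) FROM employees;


SUM(salary) = 80000 + 40000 + 120000 + 50000 + 50000 + 110000 + 110000 = 560000

560000


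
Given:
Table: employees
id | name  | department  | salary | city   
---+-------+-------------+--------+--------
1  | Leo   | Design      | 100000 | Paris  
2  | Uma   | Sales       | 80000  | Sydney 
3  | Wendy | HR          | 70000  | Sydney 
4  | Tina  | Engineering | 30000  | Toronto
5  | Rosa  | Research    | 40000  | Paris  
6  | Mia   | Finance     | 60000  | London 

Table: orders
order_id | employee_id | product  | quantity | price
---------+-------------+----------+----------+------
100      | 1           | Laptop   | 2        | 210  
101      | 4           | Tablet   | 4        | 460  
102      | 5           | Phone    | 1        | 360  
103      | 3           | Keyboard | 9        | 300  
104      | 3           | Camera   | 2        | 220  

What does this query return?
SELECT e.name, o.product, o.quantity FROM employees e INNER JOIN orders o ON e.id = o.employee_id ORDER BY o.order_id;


Joining employees.id = orders.employee_id:
  employee Leo (id=1) -> order Laptop
  employee Tina (id=4) -> order Tablet
  employee Rosa (id=5) -> order Phone
  employee Wendy (id=3) -> order Keyboard
  employee Wendy (id=3) -> order Camera


5 rows:
Leo, Laptop, 2
Tina, Tablet, 4
Rosa, Phone, 1
Wendy, Keyboard, 9
Wendy, Camera, 2


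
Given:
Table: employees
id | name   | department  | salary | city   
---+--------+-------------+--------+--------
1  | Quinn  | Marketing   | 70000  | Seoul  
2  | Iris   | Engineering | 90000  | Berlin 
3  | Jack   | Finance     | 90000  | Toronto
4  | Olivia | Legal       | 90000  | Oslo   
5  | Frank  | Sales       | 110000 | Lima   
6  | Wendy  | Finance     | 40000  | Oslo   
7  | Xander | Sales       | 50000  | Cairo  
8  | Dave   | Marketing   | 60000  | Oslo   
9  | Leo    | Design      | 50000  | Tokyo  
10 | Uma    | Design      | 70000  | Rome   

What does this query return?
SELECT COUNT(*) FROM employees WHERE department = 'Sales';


Counting rows where department = 'Sales'
  Frank -> MATCH
  Xander -> MATCH


2


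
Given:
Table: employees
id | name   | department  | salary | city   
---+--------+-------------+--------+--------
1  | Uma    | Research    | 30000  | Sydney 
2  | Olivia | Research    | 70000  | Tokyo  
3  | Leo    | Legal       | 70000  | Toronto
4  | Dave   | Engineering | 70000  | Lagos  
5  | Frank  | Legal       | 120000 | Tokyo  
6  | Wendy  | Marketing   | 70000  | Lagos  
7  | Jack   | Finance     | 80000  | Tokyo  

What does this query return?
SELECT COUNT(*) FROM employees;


COUNT(*) counts all rows

7


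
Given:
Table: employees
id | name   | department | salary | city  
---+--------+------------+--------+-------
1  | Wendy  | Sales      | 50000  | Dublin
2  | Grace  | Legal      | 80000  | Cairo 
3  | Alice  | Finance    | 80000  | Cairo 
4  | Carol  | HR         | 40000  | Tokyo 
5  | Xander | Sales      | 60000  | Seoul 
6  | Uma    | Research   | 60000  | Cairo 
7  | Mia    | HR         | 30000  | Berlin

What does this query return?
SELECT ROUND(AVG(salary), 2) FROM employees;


SUM(salary) = 400000
COUNT = 7
ROUND(AVG, 2) = ROUND(400000 / 7, 2) = 57142.86

57142.86


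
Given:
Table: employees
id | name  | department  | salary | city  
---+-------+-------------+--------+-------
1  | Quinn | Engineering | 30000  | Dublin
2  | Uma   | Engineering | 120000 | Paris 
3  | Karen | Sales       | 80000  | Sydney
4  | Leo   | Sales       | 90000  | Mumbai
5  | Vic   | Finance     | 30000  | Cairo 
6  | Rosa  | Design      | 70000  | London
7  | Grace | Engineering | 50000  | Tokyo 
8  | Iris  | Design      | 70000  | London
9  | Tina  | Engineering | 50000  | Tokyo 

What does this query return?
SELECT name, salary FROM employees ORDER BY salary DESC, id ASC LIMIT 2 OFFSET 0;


Sort by salary DESC (id ASC tiebreak), then skip 0 and take 2
Rows 1 through 2

2 rows:
Uma, 120000
Leo, 90000


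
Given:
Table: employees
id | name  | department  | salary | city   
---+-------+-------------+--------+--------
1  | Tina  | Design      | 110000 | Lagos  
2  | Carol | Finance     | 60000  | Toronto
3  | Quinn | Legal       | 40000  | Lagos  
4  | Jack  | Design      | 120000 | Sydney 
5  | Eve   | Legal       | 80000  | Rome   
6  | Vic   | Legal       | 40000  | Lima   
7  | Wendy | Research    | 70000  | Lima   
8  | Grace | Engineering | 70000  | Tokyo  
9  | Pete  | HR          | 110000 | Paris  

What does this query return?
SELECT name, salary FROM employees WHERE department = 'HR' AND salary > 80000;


Filtering: department = 'HR' AND salary > 80000
Matching: 1 rows

1 rows:
Pete, 110000


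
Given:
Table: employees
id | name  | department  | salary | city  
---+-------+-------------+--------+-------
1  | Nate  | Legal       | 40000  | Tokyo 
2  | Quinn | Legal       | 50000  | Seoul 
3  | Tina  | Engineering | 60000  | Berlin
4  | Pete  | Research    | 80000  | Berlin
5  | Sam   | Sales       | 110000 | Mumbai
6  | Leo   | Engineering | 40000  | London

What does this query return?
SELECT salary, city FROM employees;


Projecting columns: salary, city

6 rows:
40000, Tokyo
50000, Seoul
60000, Berlin
80000, Berlin
110000, Mumbai
40000, London


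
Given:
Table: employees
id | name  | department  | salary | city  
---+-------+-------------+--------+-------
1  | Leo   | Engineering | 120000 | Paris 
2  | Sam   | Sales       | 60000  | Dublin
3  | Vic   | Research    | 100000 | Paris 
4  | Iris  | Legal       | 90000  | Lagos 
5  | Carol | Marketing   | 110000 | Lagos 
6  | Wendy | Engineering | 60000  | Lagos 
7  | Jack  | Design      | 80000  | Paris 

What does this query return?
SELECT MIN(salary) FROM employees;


Salaries: 120000, 60000, 100000, 90000, 110000, 60000, 80000
MIN = 60000

60000


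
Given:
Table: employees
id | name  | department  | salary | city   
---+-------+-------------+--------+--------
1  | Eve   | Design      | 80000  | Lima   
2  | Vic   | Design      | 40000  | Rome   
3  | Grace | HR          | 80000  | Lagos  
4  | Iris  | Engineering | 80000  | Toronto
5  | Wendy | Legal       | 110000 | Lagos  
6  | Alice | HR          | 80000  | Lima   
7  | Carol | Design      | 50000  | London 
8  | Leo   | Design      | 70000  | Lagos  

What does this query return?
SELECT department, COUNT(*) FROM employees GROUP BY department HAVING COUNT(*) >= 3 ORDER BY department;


Groups with count >= 3:
  Design: 4 -> PASS
  Engineering: 1 -> filtered out
  HR: 2 -> filtered out
  Legal: 1 -> filtered out


1 groups:
Design, 4


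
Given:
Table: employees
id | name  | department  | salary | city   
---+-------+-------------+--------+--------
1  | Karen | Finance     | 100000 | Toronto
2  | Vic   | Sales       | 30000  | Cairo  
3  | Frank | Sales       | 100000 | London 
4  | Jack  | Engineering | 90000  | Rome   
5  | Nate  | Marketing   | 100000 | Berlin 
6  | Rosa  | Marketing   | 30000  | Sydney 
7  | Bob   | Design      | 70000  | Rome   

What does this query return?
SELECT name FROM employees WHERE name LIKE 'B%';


LIKE 'B%' matches names starting with 'B'
Matching: 1

1 rows:
Bob


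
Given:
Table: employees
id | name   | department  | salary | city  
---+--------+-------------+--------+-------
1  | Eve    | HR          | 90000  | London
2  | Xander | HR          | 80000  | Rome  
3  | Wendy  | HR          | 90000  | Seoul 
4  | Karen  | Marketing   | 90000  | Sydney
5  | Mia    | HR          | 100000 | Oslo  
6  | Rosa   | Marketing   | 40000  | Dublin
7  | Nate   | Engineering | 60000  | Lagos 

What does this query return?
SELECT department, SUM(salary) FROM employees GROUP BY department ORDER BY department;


Summing salary within each department:
  Engineering: 60000 = 60000
  HR: 90000 + 80000 + 90000 + 100000 = 360000
  Marketing: 90000 + 40000 = 130000


3 groups:
Engineering, 60000
HR, 360000
Marketing, 130000


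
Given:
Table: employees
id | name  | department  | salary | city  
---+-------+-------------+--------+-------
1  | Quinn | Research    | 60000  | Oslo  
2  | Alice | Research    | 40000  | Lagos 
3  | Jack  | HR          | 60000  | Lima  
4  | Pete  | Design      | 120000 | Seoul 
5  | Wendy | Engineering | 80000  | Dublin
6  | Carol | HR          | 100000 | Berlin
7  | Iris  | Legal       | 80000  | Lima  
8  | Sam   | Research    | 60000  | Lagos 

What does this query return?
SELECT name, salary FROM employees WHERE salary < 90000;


Filtering: salary < 90000
Matching: 6 rows

6 rows:
Quinn, 60000
Alice, 40000
Jack, 60000
Wendy, 80000
Iris, 80000
Sam, 60000


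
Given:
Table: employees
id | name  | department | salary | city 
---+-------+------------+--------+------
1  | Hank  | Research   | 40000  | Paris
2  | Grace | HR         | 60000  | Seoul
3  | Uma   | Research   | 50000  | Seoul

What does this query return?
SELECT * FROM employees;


SELECT * returns all 3 rows with all columns

3 rows:
1, Hank, Research, 40000, Paris
2, Grace, HR, 60000, Seoul
3, Uma, Research, 50000, Seoul


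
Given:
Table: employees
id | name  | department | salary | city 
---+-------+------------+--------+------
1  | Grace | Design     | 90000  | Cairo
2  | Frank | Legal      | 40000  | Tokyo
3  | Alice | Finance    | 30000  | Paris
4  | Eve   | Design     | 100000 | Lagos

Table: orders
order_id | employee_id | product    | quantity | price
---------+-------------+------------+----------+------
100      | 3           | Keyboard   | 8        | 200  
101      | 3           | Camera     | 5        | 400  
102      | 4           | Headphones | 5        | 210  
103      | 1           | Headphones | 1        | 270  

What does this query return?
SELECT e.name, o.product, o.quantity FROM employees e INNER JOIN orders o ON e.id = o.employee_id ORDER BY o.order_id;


Joining employees.id = orders.employee_id:
  employee Alice (id=3) -> order Keyboard
  employee Alice (id=3) -> order Camera
  employee Eve (id=4) -> order Headphones
  employee Grace (id=1) -> order Headphones


4 rows:
Alice, Keyboard, 8
Alice, Camera, 5
Eve, Headphones, 5
Grace, Headphones, 1


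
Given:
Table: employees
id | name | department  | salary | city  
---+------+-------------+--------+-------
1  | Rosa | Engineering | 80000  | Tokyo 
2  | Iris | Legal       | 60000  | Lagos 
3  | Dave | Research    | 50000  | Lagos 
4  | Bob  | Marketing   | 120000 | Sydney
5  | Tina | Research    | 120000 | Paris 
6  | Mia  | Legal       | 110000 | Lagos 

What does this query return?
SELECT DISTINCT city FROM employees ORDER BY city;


All 'city' values (row order): Tokyo, Lagos, Lagos, Sydney, Paris, Lagos
Removing duplicates leaves 4 unique value(s).

4 values:
Lagos
Paris
Sydney
Tokyo


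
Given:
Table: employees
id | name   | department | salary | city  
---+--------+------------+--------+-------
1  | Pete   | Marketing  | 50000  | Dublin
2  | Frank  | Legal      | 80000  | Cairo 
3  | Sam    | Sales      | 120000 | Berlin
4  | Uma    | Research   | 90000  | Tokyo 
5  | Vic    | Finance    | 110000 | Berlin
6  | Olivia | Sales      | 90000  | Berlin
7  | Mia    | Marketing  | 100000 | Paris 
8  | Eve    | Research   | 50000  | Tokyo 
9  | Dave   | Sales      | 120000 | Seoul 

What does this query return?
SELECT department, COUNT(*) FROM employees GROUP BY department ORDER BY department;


Assigning each row to its department group:
  Pete -> Marketing
  Frank -> Legal
  Sam -> Sales
  Uma -> Research
  Vic -> Finance
  Olivia -> Sales
  Mia -> Marketing
  Eve -> Research
  Dave -> Sales


5 groups:
Finance, 1
Legal, 1
Marketing, 2
Research, 2
Sales, 3


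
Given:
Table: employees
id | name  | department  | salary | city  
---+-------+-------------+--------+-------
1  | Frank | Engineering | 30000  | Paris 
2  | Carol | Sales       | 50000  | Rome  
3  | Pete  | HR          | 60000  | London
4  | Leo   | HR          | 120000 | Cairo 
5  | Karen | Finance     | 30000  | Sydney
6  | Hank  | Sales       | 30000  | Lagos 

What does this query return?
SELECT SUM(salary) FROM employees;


SUM(salary) = 30000 + 50000 + 60000 + 120000 + 30000 + 30000 = 320000

320000


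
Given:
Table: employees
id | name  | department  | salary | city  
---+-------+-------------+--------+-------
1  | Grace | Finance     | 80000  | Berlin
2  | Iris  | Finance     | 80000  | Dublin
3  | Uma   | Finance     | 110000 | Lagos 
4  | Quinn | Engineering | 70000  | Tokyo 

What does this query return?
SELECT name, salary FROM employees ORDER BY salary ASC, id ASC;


Sorting by salary ASC, then id ASC for ties

4 rows:
Quinn, 70000
Grace, 80000
Iris, 80000
Uma, 110000


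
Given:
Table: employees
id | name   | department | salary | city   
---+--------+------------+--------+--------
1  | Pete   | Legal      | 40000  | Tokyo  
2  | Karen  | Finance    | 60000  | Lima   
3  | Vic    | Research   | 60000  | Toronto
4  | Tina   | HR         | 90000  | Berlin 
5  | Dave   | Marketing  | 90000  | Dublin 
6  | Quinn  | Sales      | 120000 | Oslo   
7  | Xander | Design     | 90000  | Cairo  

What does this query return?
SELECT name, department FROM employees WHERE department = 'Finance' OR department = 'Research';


Filtering: department = 'Finance' OR 'Research'
Matching: 2 rows

2 rows:
Karen, Finance
Vic, Research


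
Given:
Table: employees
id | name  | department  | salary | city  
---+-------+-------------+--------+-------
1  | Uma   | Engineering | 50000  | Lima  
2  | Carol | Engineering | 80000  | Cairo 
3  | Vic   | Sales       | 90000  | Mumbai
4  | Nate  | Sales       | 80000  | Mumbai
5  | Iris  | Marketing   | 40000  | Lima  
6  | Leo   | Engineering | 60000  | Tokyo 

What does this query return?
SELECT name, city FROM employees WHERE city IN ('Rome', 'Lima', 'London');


Filtering: city IN ('Rome', 'Lima', 'London')
Matching: 2 rows

2 rows:
Uma, Lima
Iris, Lima


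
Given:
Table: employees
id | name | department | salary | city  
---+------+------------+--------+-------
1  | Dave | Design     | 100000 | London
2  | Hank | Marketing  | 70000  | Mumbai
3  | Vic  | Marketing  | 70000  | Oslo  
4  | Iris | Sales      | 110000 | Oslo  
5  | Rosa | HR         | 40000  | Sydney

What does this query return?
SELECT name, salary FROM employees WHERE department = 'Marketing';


Filtering: department = 'Marketing'
Matching rows: 2

2 rows:
Hank, 70000
Vic, 70000


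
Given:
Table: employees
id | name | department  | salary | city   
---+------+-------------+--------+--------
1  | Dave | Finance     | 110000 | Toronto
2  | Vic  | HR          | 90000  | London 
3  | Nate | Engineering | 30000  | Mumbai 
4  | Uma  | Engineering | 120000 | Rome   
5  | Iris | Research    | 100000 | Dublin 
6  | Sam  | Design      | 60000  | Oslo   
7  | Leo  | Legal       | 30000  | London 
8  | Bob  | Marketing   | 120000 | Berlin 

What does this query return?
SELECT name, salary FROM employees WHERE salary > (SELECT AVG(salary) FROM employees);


Subquery: AVG(salary) = 82500.0
Filtering: salary > 82500.0
  Dave (110000) -> MATCH
  Vic (90000) -> MATCH
  Uma (120000) -> MATCH
  Iris (100000) -> MATCH
  Bob (120000) -> MATCH


5 rows:
Dave, 110000
Vic, 90000
Uma, 120000
Iris, 100000
Bob, 120000


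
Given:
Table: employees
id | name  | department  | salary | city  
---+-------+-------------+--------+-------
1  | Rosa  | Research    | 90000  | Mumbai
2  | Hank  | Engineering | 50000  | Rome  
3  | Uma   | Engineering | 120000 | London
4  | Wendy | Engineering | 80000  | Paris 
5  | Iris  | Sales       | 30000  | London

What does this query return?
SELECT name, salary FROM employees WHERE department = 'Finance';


Filtering: department = 'Finance'
Matching rows: 0

Empty result set (0 rows)


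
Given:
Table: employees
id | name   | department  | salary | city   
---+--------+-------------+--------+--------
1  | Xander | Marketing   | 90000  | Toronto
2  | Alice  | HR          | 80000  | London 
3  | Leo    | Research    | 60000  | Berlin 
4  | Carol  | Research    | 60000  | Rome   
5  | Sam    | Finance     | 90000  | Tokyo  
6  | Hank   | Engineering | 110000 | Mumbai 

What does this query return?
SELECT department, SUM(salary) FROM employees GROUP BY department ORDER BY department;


Summing salary within each department:
  Engineering: 110000 = 110000
  Finance: 90000 = 90000
  HR: 80000 = 80000
  Marketing: 90000 = 90000
  Research: 60000 + 60000 = 120000


5 groups:
Engineering, 110000
Finance, 90000
HR, 80000
Marketing, 90000
Research, 120000


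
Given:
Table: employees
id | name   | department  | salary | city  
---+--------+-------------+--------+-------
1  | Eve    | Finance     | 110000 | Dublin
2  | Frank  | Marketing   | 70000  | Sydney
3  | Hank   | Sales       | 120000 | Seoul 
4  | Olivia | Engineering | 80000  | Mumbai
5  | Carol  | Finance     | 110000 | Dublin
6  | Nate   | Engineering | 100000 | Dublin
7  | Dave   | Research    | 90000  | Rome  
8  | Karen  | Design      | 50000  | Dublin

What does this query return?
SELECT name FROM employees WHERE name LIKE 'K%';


LIKE 'K%' matches names starting with 'K'
Matching: 1

1 rows:
Karen


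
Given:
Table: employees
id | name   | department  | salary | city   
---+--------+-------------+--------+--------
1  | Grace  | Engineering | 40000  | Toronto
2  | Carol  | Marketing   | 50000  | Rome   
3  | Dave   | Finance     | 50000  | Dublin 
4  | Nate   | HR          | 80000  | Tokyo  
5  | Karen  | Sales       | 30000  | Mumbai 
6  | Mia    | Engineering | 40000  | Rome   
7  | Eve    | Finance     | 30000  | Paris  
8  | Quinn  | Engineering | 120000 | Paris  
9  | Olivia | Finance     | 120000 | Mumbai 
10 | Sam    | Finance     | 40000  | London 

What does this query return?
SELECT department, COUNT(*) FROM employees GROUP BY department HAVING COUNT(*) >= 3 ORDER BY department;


Groups with count >= 3:
  Engineering: 3 -> PASS
  Finance: 4 -> PASS
  HR: 1 -> filtered out
  Marketing: 1 -> filtered out
  Sales: 1 -> filtered out


2 groups:
Engineering, 3
Finance, 4


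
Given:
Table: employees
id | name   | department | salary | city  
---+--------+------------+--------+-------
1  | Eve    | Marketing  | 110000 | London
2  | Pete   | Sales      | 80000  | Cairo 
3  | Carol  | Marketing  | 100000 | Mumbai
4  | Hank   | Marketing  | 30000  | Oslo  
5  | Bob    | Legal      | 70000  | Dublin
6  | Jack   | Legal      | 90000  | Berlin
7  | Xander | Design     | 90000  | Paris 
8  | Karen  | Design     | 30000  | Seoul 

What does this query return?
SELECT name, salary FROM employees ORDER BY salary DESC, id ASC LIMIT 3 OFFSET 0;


Sort by salary DESC (id ASC tiebreak), then skip 0 and take 3
Rows 1 through 3

3 rows:
Eve, 110000
Carol, 100000
Jack, 90000


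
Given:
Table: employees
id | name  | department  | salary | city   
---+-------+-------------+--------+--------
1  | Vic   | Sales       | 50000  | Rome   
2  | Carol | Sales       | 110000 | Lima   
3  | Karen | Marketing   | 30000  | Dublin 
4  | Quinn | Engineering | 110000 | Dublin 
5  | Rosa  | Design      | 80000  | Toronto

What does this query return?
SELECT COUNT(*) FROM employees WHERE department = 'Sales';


Counting rows where department = 'Sales'
  Vic -> MATCH
  Carol -> MATCH


2


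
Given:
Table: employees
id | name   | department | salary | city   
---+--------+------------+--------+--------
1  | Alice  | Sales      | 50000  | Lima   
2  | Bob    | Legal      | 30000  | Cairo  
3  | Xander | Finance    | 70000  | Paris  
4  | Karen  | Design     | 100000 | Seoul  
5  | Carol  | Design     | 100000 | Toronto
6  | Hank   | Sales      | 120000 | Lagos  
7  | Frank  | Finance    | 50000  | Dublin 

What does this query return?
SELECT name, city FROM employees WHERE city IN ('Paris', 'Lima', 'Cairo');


Filtering: city IN ('Paris', 'Lima', 'Cairo')
Matching: 3 rows

3 rows:
Alice, Lima
Bob, Cairo
Xander, Paris


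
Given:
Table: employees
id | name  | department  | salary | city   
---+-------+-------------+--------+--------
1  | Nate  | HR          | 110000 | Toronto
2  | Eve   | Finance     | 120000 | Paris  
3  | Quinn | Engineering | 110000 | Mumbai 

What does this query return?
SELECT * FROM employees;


SELECT * returns all 3 rows with all columns

3 rows:
1, Nate, HR, 110000, Toronto
2, Eve, Finance, 120000, Paris
3, Quinn, Engineering, 110000, Mumbai


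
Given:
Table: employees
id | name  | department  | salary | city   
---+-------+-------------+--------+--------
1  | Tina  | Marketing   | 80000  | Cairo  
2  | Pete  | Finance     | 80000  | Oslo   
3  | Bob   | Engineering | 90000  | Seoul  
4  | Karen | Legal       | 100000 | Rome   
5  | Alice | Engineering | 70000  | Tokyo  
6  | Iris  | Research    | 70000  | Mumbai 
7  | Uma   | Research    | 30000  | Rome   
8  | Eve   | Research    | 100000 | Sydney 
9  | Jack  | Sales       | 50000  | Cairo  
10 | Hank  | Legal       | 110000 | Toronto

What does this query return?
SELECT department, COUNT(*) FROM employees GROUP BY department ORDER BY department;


Assigning each row to its department group:
  Tina -> Marketing
  Pete -> Finance
  Bob -> Engineering
  Karen -> Legal
  Alice -> Engineering
  Iris -> Research
  Uma -> Research
  Eve -> Research
  Jack -> Sales
  Hank -> Legal


6 groups:
Engineering, 2
Finance, 1
Legal, 2
Marketing, 1
Research, 3
Sales, 1


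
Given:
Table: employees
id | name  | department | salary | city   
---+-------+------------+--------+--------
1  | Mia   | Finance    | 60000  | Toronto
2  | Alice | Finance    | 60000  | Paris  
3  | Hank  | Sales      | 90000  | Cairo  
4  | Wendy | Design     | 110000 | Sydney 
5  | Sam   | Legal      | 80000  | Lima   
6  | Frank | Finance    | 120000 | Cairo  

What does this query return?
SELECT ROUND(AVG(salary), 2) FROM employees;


SUM(salary) = 520000
COUNT = 6
ROUND(AVG, 2) = ROUND(520000 / 6, 2) = 86666.67

86666.67


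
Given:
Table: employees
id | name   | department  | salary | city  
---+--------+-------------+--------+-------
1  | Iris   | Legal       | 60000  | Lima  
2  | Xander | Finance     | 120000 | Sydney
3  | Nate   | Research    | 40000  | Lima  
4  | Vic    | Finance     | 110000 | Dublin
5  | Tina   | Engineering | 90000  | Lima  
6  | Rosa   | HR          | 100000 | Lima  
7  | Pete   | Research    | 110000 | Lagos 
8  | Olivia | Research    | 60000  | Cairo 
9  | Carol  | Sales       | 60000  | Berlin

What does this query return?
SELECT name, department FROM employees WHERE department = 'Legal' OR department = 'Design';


Filtering: department = 'Legal' OR 'Design'
Matching: 1 rows

1 rows:
Iris, Legal


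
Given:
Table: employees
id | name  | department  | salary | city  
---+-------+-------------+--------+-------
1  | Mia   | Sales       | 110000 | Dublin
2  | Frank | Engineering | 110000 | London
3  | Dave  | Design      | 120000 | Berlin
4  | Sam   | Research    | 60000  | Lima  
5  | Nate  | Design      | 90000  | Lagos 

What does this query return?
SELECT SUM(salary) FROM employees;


SUM(salary) = 110000 + 110000 + 120000 + 60000 + 90000 = 490000

490000


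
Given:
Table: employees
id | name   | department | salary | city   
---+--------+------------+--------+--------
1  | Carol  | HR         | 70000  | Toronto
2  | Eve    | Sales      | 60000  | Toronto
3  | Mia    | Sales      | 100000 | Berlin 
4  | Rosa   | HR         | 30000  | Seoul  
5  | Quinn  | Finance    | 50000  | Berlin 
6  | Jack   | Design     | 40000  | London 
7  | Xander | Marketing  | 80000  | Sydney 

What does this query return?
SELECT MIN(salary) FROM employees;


Salaries: 70000, 60000, 100000, 30000, 50000, 40000, 80000
MIN = 30000

30000


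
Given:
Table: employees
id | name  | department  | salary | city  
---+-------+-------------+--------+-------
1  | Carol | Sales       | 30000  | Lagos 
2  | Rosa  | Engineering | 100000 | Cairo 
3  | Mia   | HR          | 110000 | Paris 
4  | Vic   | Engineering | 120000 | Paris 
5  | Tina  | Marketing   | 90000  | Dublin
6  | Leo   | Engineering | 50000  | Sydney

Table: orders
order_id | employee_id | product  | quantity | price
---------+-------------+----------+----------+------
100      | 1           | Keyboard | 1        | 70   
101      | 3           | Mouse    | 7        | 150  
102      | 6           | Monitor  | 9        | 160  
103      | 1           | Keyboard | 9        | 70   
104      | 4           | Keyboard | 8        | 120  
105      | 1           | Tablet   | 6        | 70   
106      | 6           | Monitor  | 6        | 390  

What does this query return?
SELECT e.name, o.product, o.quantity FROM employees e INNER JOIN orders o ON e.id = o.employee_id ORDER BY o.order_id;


Joining employees.id = orders.employee_id:
  employee Carol (id=1) -> order Keyboard
  employee Mia (id=3) -> order Mouse
  employee Leo (id=6) -> order Monitor
  employee Carol (id=1) -> order Keyboard
  employee Vic (id=4) -> order Keyboard
  employee Carol (id=1) -> order Tablet
  employee Leo (id=6) -> order Monitor


7 rows:
Carol, Keyboard, 1
Mia, Mouse, 7
Leo, Monitor, 9
Carol, Keyboard, 9
Vic, Keyboard, 8
Carol, Tablet, 6
Leo, Monitor, 6


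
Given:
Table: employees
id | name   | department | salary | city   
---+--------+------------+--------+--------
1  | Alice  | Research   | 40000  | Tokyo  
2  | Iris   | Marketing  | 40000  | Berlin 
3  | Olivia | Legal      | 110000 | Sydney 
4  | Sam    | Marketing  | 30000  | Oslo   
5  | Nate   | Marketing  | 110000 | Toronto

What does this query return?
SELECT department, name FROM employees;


Projecting columns: department, name

5 rows:
Research, Alice
Marketing, Iris
Legal, Olivia
Marketing, Sam
Marketing, Nate


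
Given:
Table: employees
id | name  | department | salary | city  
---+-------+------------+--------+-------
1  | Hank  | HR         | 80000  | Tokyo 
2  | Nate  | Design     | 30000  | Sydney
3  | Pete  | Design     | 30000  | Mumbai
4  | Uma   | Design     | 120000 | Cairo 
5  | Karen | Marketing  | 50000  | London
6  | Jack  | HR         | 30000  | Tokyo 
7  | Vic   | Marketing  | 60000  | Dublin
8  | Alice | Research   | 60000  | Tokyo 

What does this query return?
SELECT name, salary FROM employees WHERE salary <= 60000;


Filtering: salary <= 60000
Matching: 6 rows

6 rows:
Nate, 30000
Pete, 30000
Karen, 50000
Jack, 30000
Vic, 60000
Alice, 60000


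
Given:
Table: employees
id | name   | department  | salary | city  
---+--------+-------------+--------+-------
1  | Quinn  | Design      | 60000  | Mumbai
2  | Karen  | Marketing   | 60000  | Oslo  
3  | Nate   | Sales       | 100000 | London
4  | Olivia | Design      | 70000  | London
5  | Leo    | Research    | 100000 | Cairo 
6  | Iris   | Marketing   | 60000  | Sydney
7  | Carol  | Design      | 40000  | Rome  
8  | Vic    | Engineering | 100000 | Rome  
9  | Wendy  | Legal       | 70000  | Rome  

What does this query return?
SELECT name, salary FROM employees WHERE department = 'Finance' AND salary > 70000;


Filtering: department = 'Finance' AND salary > 70000
Matching: 0 rows

Empty result set (0 rows)


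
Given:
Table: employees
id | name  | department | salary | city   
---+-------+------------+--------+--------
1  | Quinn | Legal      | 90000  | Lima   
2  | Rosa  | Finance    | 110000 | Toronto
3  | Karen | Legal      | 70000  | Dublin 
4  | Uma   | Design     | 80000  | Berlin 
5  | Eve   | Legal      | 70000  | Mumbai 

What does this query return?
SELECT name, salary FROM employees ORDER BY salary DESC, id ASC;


Sorting by salary DESC, then id ASC for ties

5 rows:
Rosa, 110000
Quinn, 90000
Uma, 80000
Karen, 70000
Eve, 70000


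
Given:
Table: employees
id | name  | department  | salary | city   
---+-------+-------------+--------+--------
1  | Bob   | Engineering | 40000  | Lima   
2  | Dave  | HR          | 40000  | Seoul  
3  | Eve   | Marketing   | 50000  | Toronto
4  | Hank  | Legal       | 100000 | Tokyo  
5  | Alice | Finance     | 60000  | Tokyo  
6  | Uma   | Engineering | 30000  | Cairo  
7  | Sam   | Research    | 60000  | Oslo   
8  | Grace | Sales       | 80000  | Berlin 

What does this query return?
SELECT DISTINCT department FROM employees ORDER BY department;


All 'department' values (row order): Engineering, HR, Marketing, Legal, Finance, Engineering, Research, Sales
Removing duplicates leaves 7 unique value(s).

7 values:
Engineering
Finance
HR
Legal
Marketing
Research
Sales


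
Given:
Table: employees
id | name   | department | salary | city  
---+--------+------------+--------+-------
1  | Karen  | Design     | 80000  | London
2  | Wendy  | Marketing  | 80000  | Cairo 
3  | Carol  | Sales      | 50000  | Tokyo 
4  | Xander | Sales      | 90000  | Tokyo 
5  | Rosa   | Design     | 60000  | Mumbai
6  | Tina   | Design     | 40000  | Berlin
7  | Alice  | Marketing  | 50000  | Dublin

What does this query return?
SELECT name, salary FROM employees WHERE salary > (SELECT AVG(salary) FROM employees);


Subquery: AVG(salary) = 64285.71
Filtering: salary > 64285.71
  Karen (80000) -> MATCH
  Wendy (80000) -> MATCH
  Xander (90000) -> MATCH


3 rows:
Karen, 80000
Wendy, 80000
Xander, 90000
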